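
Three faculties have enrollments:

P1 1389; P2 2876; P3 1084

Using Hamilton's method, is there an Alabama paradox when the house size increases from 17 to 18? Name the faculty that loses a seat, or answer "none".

At 17 seats: P1 4, P2 9, P3 4.
At 18 seats: P1 5, P2 10, P3 3.
P3 drops from 4 to 3.

P3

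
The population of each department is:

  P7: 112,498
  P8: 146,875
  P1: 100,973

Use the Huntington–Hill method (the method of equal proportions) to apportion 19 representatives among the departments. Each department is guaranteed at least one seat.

With divisor 19031: modified quotas P7 5.911, P8 7.718, P1 5.306.
Geometric-mean thresholds: P7 √(5·6)=5.477, P8 √(7·8)=7.483, P1 √(5·6)=5.477.
Each quota rounded against its threshold gives P7 6, P8 8, P1 5 (total 19).

P7 6, P8 8, P1 5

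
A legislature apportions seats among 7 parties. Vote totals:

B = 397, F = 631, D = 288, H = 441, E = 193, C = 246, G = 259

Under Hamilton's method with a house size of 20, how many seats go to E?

2

Total 2455; standard divisor 2455/20 ≈ 122.75.
Standard quotas: B 3.234, F 5.141, D 2.346, H 3.593, E 1.572, C 2.004, G 2.110.
Lower quotas: B 3, F 5, D 2, H 3, E 1, C 2, G 2 (sum 18, leaving 2 seats).
Remainders in descending order: H 0.593, E 0.572, D 0.346, B 0.234, F 0.141, G 0.110, C 0.004.
The surplus seats go to H, E.
E receives 2.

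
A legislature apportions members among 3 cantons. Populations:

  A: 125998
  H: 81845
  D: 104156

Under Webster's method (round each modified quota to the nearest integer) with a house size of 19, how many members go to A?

Standard divisor 311999/19 ≈ 16421; standard quotas: A 7.673, H 4.984, D 6.343.
Rounding to the nearest integer gives A 8, H 5, D 6 — total 19, matching the house size, so no adjustment is needed.
A receives 8.

8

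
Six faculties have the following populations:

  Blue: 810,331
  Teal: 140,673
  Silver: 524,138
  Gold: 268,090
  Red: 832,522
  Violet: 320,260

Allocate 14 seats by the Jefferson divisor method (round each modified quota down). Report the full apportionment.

Blue 4, Teal 0, Silver 3, Gold 1, Red 5, Violet 1

Standard divisor 2896014/14 ≈ 206858.143; standard quotas: Blue 3.917, Teal 0.680, Silver 2.534, Gold 1.296, Red 4.025, Violet 1.548.
Rounding down gives 3, 0, 2, 1, 4, 1 = 11 seats, so the divisor must be adjusted.
With modified divisor 164300: modified quotas Blue 4.932, Teal 0.856, Silver 3.190, Gold 1.632, Red 5.067, Violet 1.949.
Rounding down: Blue 4, Teal 0, Silver 3, Gold 1, Red 5, Violet 1 (total 14).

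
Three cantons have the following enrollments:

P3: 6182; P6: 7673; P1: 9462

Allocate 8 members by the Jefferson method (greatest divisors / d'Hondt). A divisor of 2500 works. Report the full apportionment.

P3 2, P6 3, P1 3

With modified divisor 2500: modified quotas P3 2.473, P6 3.069, P1 3.785.
Rounding down: P3 2, P6 3, P1 3 (total 8).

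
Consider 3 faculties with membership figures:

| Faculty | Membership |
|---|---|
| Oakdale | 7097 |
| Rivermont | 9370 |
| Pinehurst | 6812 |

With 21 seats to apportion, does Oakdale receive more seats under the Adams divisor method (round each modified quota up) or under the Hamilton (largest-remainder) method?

Adams

Adams: Oakdale 7, Rivermont 8, Pinehurst 6.
Hamilton: Oakdale 6, Rivermont 9, Pinehurst 6.
Oakdale gets 7 under Adams and 6 under Hamilton.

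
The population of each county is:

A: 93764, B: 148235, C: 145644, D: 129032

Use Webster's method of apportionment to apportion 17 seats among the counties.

Standard divisor 516675/17 ≈ 30392.647; standard quotas: A 3.085, B 4.877, C 4.792, D 4.246.
Rounding to the nearest integer gives A 3, B 5, C 5, D 4 — total 17, matching the house size, so no adjustment is needed.

A 3, B 5, C 5, D 4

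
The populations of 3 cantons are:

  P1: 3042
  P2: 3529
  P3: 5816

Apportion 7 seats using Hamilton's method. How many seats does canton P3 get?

The standard divisor is 12387/7 ≈ 1769.571.
Standard quotas: P1 1.7191, P2 1.9943, P3 3.2867.
Lower quotas: P1 1, P2 1, P3 3 (sum 5, leaving 2 seats).
Remainders in descending order: P2 0.9943, P1 0.7191, P3 0.2867.
The surplus seats go to P2, P1.
P3 receives 3.

3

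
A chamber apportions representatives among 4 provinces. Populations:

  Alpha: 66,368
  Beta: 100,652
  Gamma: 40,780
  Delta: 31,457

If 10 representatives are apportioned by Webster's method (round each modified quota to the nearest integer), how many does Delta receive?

1

Standard divisor 239257/10 ≈ 23925.7; standard quotas: Alpha 2.774, Beta 4.207, Gamma 1.704, Delta 1.315.
Rounding to the nearest integer gives Alpha 3, Beta 4, Gamma 2, Delta 1 — total 10, matching the house size, so no adjustment is needed.
Delta receives 1.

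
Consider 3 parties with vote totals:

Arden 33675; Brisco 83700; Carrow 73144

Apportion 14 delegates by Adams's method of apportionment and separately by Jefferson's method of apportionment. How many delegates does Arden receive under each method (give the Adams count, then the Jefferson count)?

3 and 2

Adams: Arden 3, Brisco 6, Carrow 5.
Jefferson: Arden 2, Brisco 6, Carrow 6.
Arden gets 3 under Adams and 2 under Jefferson.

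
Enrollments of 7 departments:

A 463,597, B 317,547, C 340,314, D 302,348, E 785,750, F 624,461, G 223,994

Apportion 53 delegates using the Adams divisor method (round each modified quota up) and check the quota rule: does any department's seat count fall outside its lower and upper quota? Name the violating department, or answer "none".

none

Standard quotas: A 8.035, B 5.504, C 5.898, D 5.240, E 13.618, F 10.823, G 3.882.
Adams allocation: A 8, B 6, C 6, D 5, E 13, F 11, G 4.
Every allocation lies between the lower and upper quota.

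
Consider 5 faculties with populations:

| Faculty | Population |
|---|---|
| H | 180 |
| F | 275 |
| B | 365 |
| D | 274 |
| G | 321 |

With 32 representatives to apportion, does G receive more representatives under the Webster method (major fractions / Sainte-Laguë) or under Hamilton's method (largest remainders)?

Hamilton

Webster: H 4, F 6, B 9, D 6, G 7.
Hamilton: H 4, F 6, B 8, D 6, G 8.
G gets 7 under Webster and 8 under Hamilton.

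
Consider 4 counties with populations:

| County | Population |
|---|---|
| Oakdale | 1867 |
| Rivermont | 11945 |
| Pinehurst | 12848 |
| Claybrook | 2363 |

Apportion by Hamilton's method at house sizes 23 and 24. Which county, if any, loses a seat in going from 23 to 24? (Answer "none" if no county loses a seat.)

At 23 seats: Oakdale 2, Rivermont 9, Pinehurst 10, Claybrook 2.
At 24 seats: Oakdale 1, Rivermont 10, Pinehurst 11, Claybrook 2.
Oakdale drops from 2 to 1.

Oakdale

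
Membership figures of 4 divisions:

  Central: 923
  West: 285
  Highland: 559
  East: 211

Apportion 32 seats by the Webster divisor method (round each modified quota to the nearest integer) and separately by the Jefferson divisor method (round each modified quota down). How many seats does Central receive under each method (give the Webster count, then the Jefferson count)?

15 and 16

Webster: Central 15, West 5, Highland 9, East 3.
Jefferson: Central 16, West 4, Highland 9, East 3.
Central gets 15 under Webster and 16 under Jefferson.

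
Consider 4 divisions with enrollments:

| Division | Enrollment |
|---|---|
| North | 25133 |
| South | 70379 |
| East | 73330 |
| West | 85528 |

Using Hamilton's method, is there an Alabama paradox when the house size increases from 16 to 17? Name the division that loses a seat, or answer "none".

At 16 seats: North 2, South 4, East 5, West 5.
At 17 seats: North 1, South 5, East 5, West 6.
North drops from 2 to 1.

North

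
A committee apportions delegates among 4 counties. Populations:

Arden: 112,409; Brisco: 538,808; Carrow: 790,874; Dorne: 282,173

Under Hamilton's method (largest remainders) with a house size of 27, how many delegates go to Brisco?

Standard divisor: 1724264 ÷ 27 ≈ 63861.63.
Standard quotas: Arden 1.7602, Brisco 8.4371, Carrow 12.3842, Dorne 4.4185.
Lower quotas: Arden 1, Brisco 8, Carrow 12, Dorne 4 (sum 25, leaving 2 seats).
Remainders in descending order: Arden 0.7602, Brisco 0.4371, Dorne 0.4185, Carrow 0.3842.
Largest remainders: Arden, Brisco receive the extra seats.
Brisco receives 9.

9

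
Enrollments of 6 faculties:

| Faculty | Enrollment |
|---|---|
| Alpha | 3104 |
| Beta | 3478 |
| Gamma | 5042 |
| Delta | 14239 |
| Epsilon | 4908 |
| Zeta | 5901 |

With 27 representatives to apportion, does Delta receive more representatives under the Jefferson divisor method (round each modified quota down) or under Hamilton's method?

Jefferson: Alpha 2, Beta 2, Gamma 4, Delta 11, Epsilon 4, Zeta 4.
Hamilton: Alpha 2, Beta 3, Gamma 4, Delta 10, Epsilon 4, Zeta 4.
Delta gets 11 under Jefferson and 10 under Hamilton.

Jefferson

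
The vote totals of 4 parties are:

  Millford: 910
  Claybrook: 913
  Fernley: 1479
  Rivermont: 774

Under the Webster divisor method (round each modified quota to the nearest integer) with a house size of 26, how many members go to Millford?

6

Standard divisor 4076/26 ≈ 156.769; standard quotas: Millford 5.805, Claybrook 5.824, Fernley 9.434, Rivermont 4.937.
Rounding to the nearest integer gives Millford 6, Claybrook 6, Fernley 9, Rivermont 5 — total 26, matching the house size, so no adjustment is needed.
Millford receives 6.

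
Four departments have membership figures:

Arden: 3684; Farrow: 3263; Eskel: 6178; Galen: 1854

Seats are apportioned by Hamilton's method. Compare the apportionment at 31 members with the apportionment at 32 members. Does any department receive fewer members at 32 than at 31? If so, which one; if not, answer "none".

none

At 31 seats: Arden 7, Farrow 7, Eskel 13, Galen 4.
At 32 seats: Arden 8, Farrow 7, Eskel 13, Galen 4.
No department's allocation decreased.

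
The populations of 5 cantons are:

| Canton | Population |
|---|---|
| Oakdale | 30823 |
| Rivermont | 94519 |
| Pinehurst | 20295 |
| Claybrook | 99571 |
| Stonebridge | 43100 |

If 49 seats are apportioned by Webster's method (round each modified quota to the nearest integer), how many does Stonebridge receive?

7

Standard divisor 288308/49 ≈ 5883.837; standard quotas: Oakdale 5.239, Rivermont 16.064, Pinehurst 3.449, Claybrook 16.923, Stonebridge 7.325.
Rounding to the nearest integer gives 5, 16, 3, 17, 7 = 48 seats, so the divisor must be adjusted.
With modified divisor 5762.24: modified quotas Oakdale 5.349, Rivermont 16.403, Pinehurst 3.522, Claybrook 17.280, Stonebridge 7.480.
Rounding to the nearest integer: Oakdale 5, Rivermont 16, Pinehurst 4, Claybrook 17, Stonebridge 7 (total 49).
Stonebridge receives 7.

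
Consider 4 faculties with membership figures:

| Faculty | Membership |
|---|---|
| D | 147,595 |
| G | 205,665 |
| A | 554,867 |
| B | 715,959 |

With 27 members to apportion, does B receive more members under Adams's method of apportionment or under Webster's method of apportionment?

Webster

Adams: D 3, G 4, A 9, B 11.
Webster: D 3, G 3, A 9, B 12.
B gets 11 under Adams and 12 under Webster.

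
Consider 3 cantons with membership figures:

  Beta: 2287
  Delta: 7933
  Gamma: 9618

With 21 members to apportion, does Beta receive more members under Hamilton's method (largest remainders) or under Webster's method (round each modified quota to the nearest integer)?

Hamilton

Hamilton: Beta 3, Delta 8, Gamma 10.
Webster: Beta 2, Delta 9, Gamma 10.
Beta gets 3 under Hamilton and 2 under Webster.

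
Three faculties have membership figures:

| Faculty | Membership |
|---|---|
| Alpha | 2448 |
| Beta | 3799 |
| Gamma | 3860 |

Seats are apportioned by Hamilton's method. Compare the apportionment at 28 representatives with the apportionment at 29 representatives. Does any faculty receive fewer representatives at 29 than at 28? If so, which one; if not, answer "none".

none

At 28 seats: Alpha 7, Beta 10, Gamma 11.
At 29 seats: Alpha 7, Beta 11, Gamma 11.
No faculty's allocation decreased.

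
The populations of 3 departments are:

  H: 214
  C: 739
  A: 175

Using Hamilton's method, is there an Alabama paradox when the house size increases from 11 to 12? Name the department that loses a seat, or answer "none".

At 11 seats: H 2, C 7, A 2.
At 12 seats: H 2, C 8, A 2.
No department's allocation decreased.

none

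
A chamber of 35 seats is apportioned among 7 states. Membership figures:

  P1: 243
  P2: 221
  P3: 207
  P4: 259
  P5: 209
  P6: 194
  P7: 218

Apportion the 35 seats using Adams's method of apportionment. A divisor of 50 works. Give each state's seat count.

P1: 5, P2: 5, P3: 5, P4: 6, P5: 5, P6: 4, P7: 5

With modified divisor 50: modified quotas P1 4.860, P2 4.420, P3 4.140, P4 5.180, P5 4.180, P6 3.880, P7 4.360.
Rounding up: P1 5, P2 5, P3 5, P4 6, P5 5, P6 4, P7 5 (total 35).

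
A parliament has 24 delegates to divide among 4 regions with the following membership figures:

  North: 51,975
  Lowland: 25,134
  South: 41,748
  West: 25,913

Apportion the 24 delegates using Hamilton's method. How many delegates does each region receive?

North 9, Lowland 4, South 7, West 4

Total 144770; standard divisor 144770/24 ≈ 6032.083.
Standard quotas: North 8.6164, Lowland 4.1667, South 6.9210, West 4.2959.
Lower quotas: North 8, Lowland 4, South 6, West 4 (sum 22, leaving 2 seats).
Remainders in descending order: South 0.9210, North 0.6164, West 0.2959, Lowland 0.1667.
The surplus seats go to South, North.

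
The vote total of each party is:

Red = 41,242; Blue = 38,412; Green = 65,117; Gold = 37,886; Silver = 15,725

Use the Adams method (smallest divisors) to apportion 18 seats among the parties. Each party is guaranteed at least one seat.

Red=4; Blue=3; Green=6; Gold=3; Silver=2

Standard divisor 198382/18 ≈ 11021.222; standard quotas: Red 3.742, Blue 3.485, Green 5.908, Gold 3.438, Silver 1.427.
Rounding up gives 4, 4, 6, 4, 2 = 20 seats, so the divisor must be adjusted.
With modified divisor 12900: modified quotas Red 3.197, Blue 2.978, Green 5.048, Gold 2.937, Silver 1.219.
Rounding up: Red 4, Blue 3, Green 6, Gold 3, Silver 2 (total 18).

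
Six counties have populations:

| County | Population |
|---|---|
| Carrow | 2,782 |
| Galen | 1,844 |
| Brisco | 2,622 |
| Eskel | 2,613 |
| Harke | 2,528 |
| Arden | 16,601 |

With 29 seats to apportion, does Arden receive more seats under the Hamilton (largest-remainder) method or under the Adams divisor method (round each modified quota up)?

Hamilton: Carrow 3, Galen 2, Brisco 3, Eskel 3, Harke 2, Arden 16.
Adams: Carrow 3, Galen 2, Brisco 3, Eskel 3, Harke 3, Arden 15.
Arden gets 16 under Hamilton and 15 under Adams.

Hamilton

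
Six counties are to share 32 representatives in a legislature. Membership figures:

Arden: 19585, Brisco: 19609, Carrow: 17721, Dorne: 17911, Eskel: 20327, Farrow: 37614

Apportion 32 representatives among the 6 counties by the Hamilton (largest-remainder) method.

Standard divisor: 132767 ÷ 32 ≈ 4148.969.
Standard quotas: Arden 4.7205, Brisco 4.7262, Carrow 4.2712, Dorne 4.3170, Eskel 4.8993, Farrow 9.0659.
Lower quotas: Arden 4, Brisco 4, Carrow 4, Dorne 4, Eskel 4, Farrow 9 (sum 29, leaving 3 seats).
Remainders in descending order: Eskel 0.8993, Brisco 0.7262, Arden 0.7205, Dorne 0.3170, Carrow 0.2712, Farrow 0.0659.
The surplus seats go to Eskel, Brisco, Arden.

Arden: 5, Brisco: 5, Carrow: 4, Dorne: 4, Eskel: 5, Farrow: 9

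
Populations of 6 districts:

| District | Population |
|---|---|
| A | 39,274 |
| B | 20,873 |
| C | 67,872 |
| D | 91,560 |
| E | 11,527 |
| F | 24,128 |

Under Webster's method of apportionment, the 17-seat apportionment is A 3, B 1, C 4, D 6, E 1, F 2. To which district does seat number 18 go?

C

Priority for the next seat is population ÷ (current seats + 0.5).
Priorities: A 11221.143, B 13915.333, C 15082.667, D 14086.154, E 7684.667, F 9651.200.
Highest priority: C.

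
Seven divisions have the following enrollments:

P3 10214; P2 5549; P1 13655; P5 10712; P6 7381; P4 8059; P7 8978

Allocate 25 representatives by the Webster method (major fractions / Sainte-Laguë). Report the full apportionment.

Standard divisor 64548/25 ≈ 2581.92; standard quotas: P3 3.956, P2 2.149, P1 5.289, P5 4.149, P6 2.859, P4 3.121, P7 3.477.
Rounding to the nearest integer gives 4, 2, 5, 4, 3, 3, 3 = 24 seats, so the divisor must be adjusted.
With modified divisor 2500: modified quotas P3 4.086, P2 2.220, P1 5.462, P5 4.285, P6 2.952, P4 3.224, P7 3.591.
Rounding to the nearest integer: P3 4, P2 2, P1 5, P5 4, P6 3, P4 3, P7 4 (total 25).

P3 4, P2 2, P1 5, P5 4, P6 3, P4 3, P7 4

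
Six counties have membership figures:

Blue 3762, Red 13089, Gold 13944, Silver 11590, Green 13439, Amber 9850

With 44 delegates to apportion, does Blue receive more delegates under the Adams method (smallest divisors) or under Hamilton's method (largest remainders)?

Adams: Blue 3, Red 8, Gold 9, Silver 8, Green 9, Amber 7.
Hamilton: Blue 2, Red 9, Gold 9, Silver 8, Green 9, Amber 7.
Blue gets 3 under Adams and 2 under Hamilton.

Adams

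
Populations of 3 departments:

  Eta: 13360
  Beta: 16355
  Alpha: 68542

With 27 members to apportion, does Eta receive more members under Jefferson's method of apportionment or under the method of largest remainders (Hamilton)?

Hamilton

Jefferson: Eta 3, Beta 4, Alpha 20.
Hamilton: Eta 4, Beta 4, Alpha 19.
Eta gets 3 under Jefferson and 4 under Hamilton.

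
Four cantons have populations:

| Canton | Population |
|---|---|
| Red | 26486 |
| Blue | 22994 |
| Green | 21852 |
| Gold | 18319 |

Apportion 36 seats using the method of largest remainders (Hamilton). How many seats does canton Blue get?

Standard divisor: 89651 ÷ 36 ≈ 2490.306.
Standard quotas: Red 10.6356, Blue 9.2334, Green 8.7748, Gold 7.3561.
Lower quotas: Red 10, Blue 9, Green 8, Gold 7 (sum 34, leaving 2 seats).
Remainders in descending order: Green 0.7748, Red 0.6356, Gold 0.3561, Blue 0.2334.
Largest remainders: Green, Red receive the extra seats.
Blue receives 9.

9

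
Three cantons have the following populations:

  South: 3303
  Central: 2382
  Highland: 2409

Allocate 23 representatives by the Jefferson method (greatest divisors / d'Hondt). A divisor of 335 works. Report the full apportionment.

South 9, Central 7, Highland 7

With modified divisor 335: modified quotas South 9.860, Central 7.110, Highland 7.191.
Rounding down: South 9, Central 7, Highland 7 (total 23).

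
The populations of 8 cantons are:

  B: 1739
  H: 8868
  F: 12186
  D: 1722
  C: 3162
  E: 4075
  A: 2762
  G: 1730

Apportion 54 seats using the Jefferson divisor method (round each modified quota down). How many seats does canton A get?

Standard divisor 36244/54 ≈ 671.185; standard quotas: B 2.591, H 13.212, F 18.156, D 2.566, C 4.711, E 6.071, A 4.115, G 2.578.
Rounding down gives 2, 13, 18, 2, 4, 6, 4, 2 = 51 seats, so the divisor must be adjusted.
With modified divisor 620: modified quotas B 2.805, H 14.303, F 19.655, D 2.777, C 5.100, E 6.573, A 4.455, G 2.790.
Rounding down: B 2, H 14, F 19, D 2, C 5, E 6, A 4, G 2 (total 54).
A receives 4.

4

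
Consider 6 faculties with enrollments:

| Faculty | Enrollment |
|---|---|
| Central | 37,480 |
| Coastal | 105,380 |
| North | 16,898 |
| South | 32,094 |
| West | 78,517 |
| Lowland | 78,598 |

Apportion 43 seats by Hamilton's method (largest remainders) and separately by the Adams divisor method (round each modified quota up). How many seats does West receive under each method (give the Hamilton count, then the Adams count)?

Hamilton: Central 4, Coastal 13, North 2, South 4, West 10, Lowland 10.
Adams: Central 5, Coastal 13, North 2, South 4, West 9, Lowland 10.
West gets 10 under Hamilton and 9 under Adams.

10 and 9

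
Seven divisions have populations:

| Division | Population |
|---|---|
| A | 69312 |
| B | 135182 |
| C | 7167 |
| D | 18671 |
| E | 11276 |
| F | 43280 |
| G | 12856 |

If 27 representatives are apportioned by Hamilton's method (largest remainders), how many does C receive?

The standard divisor is 297744/27 ≈ 11027.556.
Standard quotas: A 6.2853, B 12.2586, C 0.6499, D 1.6931, E 1.0225, F 3.9247, G 1.1658.
Lower quotas: A 6, B 12, C 0, D 1, E 1, F 3, G 1 (sum 24, leaving 3 seats).
Remainders in descending order: F 0.9247, D 0.6931, C 0.6499, A 0.2853, B 0.2586, G 0.1658, E 0.0225.
The surplus seats go to F, D, C.
C receives 1.

1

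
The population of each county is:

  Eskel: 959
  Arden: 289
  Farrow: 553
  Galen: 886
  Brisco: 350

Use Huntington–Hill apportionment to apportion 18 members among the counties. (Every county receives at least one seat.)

With divisor 168: modified quotas Eskel 5.708, Arden 1.720, Farrow 3.292, Galen 5.274, Brisco 2.083.
Geometric-mean thresholds: Eskel √(5·6)=5.477, Arden √(1·2)=1.414, Farrow √(3·4)=3.464, Galen √(5·6)=5.477, Brisco √(2·3)=2.449.
Each quota rounded against its threshold gives Eskel 6, Arden 2, Farrow 3, Galen 5, Brisco 2 (total 18).

Eskel=6, Arden=2, Farrow=3, Galen=5, Brisco=2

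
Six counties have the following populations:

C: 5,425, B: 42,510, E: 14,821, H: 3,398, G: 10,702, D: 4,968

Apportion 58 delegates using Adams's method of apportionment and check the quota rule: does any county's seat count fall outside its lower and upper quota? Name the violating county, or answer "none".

B

Standard quotas: C 3.845, B 30.133, E 10.506, H 2.409, G 7.586, D 3.522.
Adams allocation: C 4, B 29, E 10, H 3, G 8, D 4.
B has quota 30.133 (lower 30, upper 31) but receives 29 — outside the quota interval.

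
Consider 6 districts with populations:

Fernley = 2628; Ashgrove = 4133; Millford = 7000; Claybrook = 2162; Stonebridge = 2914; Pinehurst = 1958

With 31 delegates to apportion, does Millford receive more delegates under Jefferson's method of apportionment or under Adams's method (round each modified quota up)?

Jefferson: Fernley 4, Ashgrove 6, Millford 11, Claybrook 3, Stonebridge 4, Pinehurst 3.
Adams: Fernley 4, Ashgrove 6, Millford 10, Claybrook 3, Stonebridge 5, Pinehurst 3.
Millford gets 11 under Jefferson and 10 under Adams.

Jefferson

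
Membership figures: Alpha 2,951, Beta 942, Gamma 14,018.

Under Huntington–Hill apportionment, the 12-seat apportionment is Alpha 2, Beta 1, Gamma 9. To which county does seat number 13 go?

Gamma

Priority for the next seat is population ÷ (√(s·(s+1))).
Priorities: Alpha 1204.741, Beta 666.095, Gamma 1477.627.
Highest priority: Gamma.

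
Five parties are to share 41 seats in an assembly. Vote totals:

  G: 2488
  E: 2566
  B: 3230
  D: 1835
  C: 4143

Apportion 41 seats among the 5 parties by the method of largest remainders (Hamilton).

G=7, E=8, B=9, D=5, C=12

Total 14262; standard divisor 14262/41 ≈ 347.854.
Standard quotas: G 7.152, E 7.377, B 9.286, D 5.275, C 11.910.
Lower quotas: G 7, E 7, B 9, D 5, C 11 (sum 39, leaving 2 seats).
Remainders in descending order: C 0.910, E 0.377, B 0.286, D 0.275, G 0.152.
The surplus seats go to C, E.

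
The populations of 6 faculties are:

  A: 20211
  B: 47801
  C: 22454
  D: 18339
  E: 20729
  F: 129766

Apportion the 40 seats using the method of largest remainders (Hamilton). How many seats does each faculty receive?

Standard divisor: 259300 ÷ 40 ≈ 6482.5.
Standard quotas: A 3.1178, B 7.3739, C 3.4638, D 2.8290, E 3.1977, F 20.0179.
Lower quotas: A 3, B 7, C 3, D 2, E 3, F 20 (sum 38, leaving 2 seats).
Remainders in descending order: D 0.8290, C 0.4638, B 0.3739, E 0.1977, A 0.1178, F 0.0179.
The surplus seats go to D, C.

A: 3, B: 7, C: 4, D: 3, E: 3, F: 20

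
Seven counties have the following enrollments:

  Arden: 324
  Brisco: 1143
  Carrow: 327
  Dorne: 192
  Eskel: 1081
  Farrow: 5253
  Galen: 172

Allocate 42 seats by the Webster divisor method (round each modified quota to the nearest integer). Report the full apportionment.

Arden 2, Brisco 6, Carrow 2, Dorne 1, Eskel 5, Farrow 25, Galen 1

Standard divisor 8492/42 ≈ 202.19; standard quotas: Arden 1.602, Brisco 5.653, Carrow 1.617, Dorne 0.950, Eskel 5.346, Farrow 25.980, Galen 0.851.
Rounding to the nearest integer gives 2, 6, 2, 1, 5, 26, 1 = 43 seats, so the divisor must be adjusted.
With modified divisor 207: modified quotas Arden 1.565, Brisco 5.522, Carrow 1.580, Dorne 0.928, Eskel 5.222, Farrow 25.377, Galen 0.831.
Rounding to the nearest integer: Arden 2, Brisco 6, Carrow 2, Dorne 1, Eskel 5, Farrow 25, Galen 1 (total 42).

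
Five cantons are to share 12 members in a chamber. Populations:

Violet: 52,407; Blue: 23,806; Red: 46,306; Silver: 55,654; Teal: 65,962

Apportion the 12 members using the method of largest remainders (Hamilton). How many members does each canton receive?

Violet 3, Blue 1, Red 2, Silver 3, Teal 3

Total 244135; standard divisor 244135/12 ≈ 20344.583.
Standard quotas: Violet 2.5760, Blue 1.1701, Red 2.2761, Silver 2.7356, Teal 3.2422.
Lower quotas: Violet 2, Blue 1, Red 2, Silver 2, Teal 3 (sum 10, leaving 2 seats).
Remainders in descending order: Silver 0.7356, Violet 0.5760, Red 0.2761, Teal 0.2422, Blue 0.1701.
Largest remainders: Silver, Violet receive the extra seats.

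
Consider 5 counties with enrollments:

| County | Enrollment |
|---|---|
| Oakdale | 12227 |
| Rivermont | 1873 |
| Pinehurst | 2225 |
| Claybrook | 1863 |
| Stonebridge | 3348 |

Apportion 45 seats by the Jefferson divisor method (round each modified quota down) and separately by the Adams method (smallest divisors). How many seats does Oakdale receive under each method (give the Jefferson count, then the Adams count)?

Jefferson: Oakdale 26, Rivermont 4, Pinehurst 4, Claybrook 4, Stonebridge 7.
Adams: Oakdale 25, Rivermont 4, Pinehurst 5, Claybrook 4, Stonebridge 7.
Oakdale gets 26 under Jefferson and 25 under Adams.

26 and 25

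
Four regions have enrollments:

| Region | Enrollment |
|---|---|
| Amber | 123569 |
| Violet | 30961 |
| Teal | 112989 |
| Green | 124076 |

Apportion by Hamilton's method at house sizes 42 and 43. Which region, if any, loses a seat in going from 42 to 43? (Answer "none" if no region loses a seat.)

Violet

At 42 seats: Amber 13, Violet 4, Teal 12, Green 13.
At 43 seats: Amber 14, Violet 3, Teal 12, Green 14.
Violet drops from 4 to 3.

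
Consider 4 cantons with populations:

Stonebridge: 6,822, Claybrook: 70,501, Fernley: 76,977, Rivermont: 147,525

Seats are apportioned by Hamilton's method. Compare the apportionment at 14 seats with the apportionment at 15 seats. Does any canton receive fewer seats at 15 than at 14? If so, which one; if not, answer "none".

none

At 14 seats: Stonebridge 0, Claybrook 3, Fernley 4, Rivermont 7.
At 15 seats: Stonebridge 0, Claybrook 4, Fernley 4, Rivermont 7.
No canton's allocation decreased.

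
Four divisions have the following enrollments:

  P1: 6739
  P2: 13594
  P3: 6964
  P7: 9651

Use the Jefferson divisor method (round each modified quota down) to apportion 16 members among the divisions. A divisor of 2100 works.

With modified divisor 2100: modified quotas P1 3.209, P2 6.473, P3 3.316, P7 4.596.
Rounding down: P1 3, P2 6, P3 3, P7 4 (total 16).

P1 3; P2 6; P3 3; P7 4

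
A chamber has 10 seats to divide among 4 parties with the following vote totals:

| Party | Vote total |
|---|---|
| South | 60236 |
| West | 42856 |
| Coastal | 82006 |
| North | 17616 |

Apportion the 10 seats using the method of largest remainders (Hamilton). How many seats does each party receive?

Total 202714; standard divisor 202714/10 ≈ 20271.4.
Standard quotas: South 2.9715, West 2.1141, Coastal 4.0454, North 0.8690.
Lower quotas: South 2, West 2, Coastal 4, North 0 (sum 8, leaving 2 seats).
Remainders in descending order: South 0.9715, North 0.8690, West 0.1141, Coastal 0.0454.
Largest remainders: South, North receive the extra seats.

South 3, West 2, Coastal 4, North 1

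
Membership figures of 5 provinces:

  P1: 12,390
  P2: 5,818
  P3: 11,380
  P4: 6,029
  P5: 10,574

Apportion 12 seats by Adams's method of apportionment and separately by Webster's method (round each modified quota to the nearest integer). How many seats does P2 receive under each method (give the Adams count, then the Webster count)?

Adams: P1 3, P2 2, P3 3, P4 2, P5 2.
Webster: P1 3, P2 1, P3 3, P4 2, P5 3.
P2 gets 2 under Adams and 1 under Webster.

2 and 1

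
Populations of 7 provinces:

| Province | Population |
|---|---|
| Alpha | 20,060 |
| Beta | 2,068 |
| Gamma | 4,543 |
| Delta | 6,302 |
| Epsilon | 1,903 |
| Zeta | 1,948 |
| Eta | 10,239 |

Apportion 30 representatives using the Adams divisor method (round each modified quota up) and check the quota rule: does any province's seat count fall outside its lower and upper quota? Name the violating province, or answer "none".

Alpha

Standard quotas: Alpha 12.787, Beta 1.318, Gamma 2.896, Delta 4.017, Epsilon 1.213, Zeta 1.242, Eta 6.527.
Adams allocation: Alpha 11, Beta 2, Gamma 3, Delta 4, Epsilon 2, Zeta 2, Eta 6.
Alpha has quota 12.787 (lower 12, upper 13) but receives 11 — outside the quota interval.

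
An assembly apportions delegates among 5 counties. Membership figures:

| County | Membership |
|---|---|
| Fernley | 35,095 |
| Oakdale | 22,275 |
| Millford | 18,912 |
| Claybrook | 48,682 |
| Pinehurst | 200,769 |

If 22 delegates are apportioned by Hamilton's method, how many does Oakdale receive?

2

Standard divisor: 325733 ÷ 22 ≈ 14806.045.
Standard quotas: Fernley 2.3703, Oakdale 1.5045, Millford 1.2773, Claybrook 3.2880, Pinehurst 13.5599.
Lower quotas: Fernley 2, Oakdale 1, Millford 1, Claybrook 3, Pinehurst 13 (sum 20, leaving 2 seats).
Remainders in descending order: Pinehurst 0.5599, Oakdale 0.5045, Fernley 0.3703, Claybrook 0.2880, Millford 0.2773.
Largest remainders: Pinehurst, Oakdale receive the extra seats.
Oakdale receives 2.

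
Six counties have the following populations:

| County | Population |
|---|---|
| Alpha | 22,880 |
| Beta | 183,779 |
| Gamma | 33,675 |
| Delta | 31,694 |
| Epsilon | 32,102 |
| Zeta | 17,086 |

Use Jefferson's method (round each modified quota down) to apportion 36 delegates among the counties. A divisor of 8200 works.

Alpha 2, Beta 22, Gamma 4, Delta 3, Epsilon 3, Zeta 2

With modified divisor 8200: modified quotas Alpha 2.790, Beta 22.412, Gamma 4.107, Delta 3.865, Epsilon 3.915, Zeta 2.084.
Rounding down: Alpha 2, Beta 22, Gamma 4, Delta 3, Epsilon 3, Zeta 2 (total 36).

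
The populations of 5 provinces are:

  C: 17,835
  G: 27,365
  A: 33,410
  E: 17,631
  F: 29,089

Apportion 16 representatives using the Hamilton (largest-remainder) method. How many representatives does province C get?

The standard divisor is 125330/16 ≈ 7833.125.
Standard quotas: C 2.2769, G 3.4935, A 4.2652, E 2.2508, F 3.7136.
Lower quotas: C 2, G 3, A 4, E 2, F 3 (sum 14, leaving 2 seats).
Remainders in descending order: F 0.7136, G 0.4935, C 0.2769, A 0.2652, E 0.2508.
Largest remainders: F, G receive the extra seats.
C receives 2.

2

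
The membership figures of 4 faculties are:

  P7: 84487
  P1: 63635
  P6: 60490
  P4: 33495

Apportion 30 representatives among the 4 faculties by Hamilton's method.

Standard divisor: 242107 ÷ 30 ≈ 8070.233.
Standard quotas: P7 10.4690, P1 7.8851, P6 7.4954, P4 4.1504.
Lower quotas: P7 10, P1 7, P6 7, P4 4 (sum 28, leaving 2 seats).
Remainders in descending order: P1 0.8851, P6 0.4954, P7 0.4690, P4 0.1504.
The surplus seats go to P1, P6.

P7 10; P1 8; P6 8; P4 4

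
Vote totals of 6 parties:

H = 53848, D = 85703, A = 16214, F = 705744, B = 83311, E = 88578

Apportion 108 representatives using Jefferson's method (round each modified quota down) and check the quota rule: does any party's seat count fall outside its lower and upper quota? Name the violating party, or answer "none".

Standard quotas: H 5.628, D 8.957, A 1.695, F 73.757, B 8.707, E 9.257.
Jefferson allocation: H 5, D 9, A 1, F 76, B 8, E 9.
F has quota 73.757 (lower 73, upper 74) but receives 76 — outside the quota interval.

F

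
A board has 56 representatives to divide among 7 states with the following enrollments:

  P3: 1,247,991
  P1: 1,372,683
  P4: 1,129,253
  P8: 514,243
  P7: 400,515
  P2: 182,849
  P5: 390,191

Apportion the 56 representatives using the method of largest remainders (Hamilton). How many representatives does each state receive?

The standard divisor is 5237725/56 ≈ 93530.804.
Standard quotas: P3 13.3431, P1 14.6763, P4 12.0736, P8 5.4981, P7 4.2822, P2 1.9550, P5 4.1718.
Lower quotas: P3 13, P1 14, P4 12, P8 5, P7 4, P2 1, P5 4 (sum 53, leaving 3 seats).
Remainders in descending order: P2 0.9550, P1 0.6763, P8 0.4981, P3 0.3431, P7 0.2822, P5 0.1718, P4 0.0736.
Largest remainders: P2, P1, P8 receive the extra seats.

P3=13, P1=15, P4=12, P8=6, P7=4, P2=2, P5=4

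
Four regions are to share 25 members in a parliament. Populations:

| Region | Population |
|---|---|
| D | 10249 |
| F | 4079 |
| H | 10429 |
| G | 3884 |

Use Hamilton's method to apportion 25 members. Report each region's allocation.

Standard divisor: 28641 ÷ 25 ≈ 1145.64.
Standard quotas: D 8.9461, F 3.5605, H 9.1032, G 3.3902.
Lower quotas: D 8, F 3, H 9, G 3 (sum 23, leaving 2 seats).
Remainders in descending order: D 0.9461, F 0.5605, G 0.3902, H 0.1032.
Largest remainders: D, F receive the extra seats.

D 9; F 4; H 9; G 3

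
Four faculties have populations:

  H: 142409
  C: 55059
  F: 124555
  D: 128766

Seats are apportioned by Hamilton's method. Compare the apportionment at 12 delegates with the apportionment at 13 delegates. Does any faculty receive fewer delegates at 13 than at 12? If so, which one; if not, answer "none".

At 12 seats: H 4, C 2, F 3, D 3.
At 13 seats: H 4, C 1, F 4, D 4.
C drops from 2 to 1.

C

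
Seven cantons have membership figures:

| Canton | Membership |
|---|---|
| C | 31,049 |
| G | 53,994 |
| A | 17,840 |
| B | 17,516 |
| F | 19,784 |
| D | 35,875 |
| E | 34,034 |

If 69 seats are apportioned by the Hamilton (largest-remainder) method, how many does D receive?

The standard divisor is 210092/69 ≈ 3044.812.
Standard quotas: C 10.1973, G 17.7331, A 5.8591, B 5.7527, F 6.4976, D 11.7823, E 11.1777.
Lower quotas: C 10, G 17, A 5, B 5, F 6, D 11, E 11 (sum 65, leaving 4 seats).
Remainders in descending order: A 0.8591, D 0.7823, B 0.7527, G 0.7331, F 0.4976, C 0.1973, E 0.1777.
The surplus seats go to A, D, B, G.
D receives 12.

12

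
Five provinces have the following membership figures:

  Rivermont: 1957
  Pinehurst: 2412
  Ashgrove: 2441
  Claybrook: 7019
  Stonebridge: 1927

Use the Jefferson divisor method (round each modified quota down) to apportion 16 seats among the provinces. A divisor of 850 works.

Rivermont 2; Pinehurst 2; Ashgrove 2; Claybrook 8; Stonebridge 2

With modified divisor 850: modified quotas Rivermont 2.302, Pinehurst 2.838, Ashgrove 2.872, Claybrook 8.258, Stonebridge 2.267.
Rounding down: Rivermont 2, Pinehurst 2, Ashgrove 2, Claybrook 8, Stonebridge 2 (total 16).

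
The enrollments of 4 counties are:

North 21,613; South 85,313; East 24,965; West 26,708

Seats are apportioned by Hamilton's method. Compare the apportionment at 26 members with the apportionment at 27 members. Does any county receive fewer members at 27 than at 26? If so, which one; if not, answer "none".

none

At 26 seats: North 4, South 14, East 4, West 4.
At 27 seats: North 4, South 14, East 4, West 5.
No county's allocation decreased.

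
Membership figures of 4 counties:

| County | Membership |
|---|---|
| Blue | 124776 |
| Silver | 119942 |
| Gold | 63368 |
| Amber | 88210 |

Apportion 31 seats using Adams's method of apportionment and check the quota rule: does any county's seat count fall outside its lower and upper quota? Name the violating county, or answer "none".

none

Standard quotas: Blue 9.761, Silver 9.382, Gold 4.957, Amber 6.900.
Adams allocation: Blue 10, Silver 9, Gold 5, Amber 7.
Every allocation lies between the lower and upper quota.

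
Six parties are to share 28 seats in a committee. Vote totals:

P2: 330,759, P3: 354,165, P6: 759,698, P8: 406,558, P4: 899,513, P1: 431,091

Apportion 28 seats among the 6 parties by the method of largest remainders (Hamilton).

P2 3, P3 3, P6 7, P8 3, P4 8, P1 4

Standard divisor: 3181784 ÷ 28 ≈ 113635.143.
Standard quotas: P2 2.9107, P3 3.1167, P6 6.6854, P8 3.5777, P4 7.9158, P1 3.7936.
Lower quotas: P2 2, P3 3, P6 6, P8 3, P4 7, P1 3 (sum 24, leaving 4 seats).
Remainders in descending order: P4 0.9158, P2 0.9107, P1 0.7936, P6 0.6854, P8 0.5777, P3 0.1167.
The surplus seats go to P4, P2, P1, P6.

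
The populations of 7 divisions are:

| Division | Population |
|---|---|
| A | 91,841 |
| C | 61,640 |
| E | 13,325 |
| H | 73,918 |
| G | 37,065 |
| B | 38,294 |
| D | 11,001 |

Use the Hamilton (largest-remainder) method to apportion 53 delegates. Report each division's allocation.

A=15, C=10, E=2, H=12, G=6, B=6, D=2

Standard divisor: 327084 ÷ 53 ≈ 6171.396.
Standard quotas: A 14.8817, C 9.9880, E 2.1592, H 11.9775, G 6.0059, B 6.2051, D 1.7826.
Lower quotas: A 14, C 9, E 2, H 11, G 6, B 6, D 1 (sum 49, leaving 4 seats).
Remainders in descending order: C 0.9880, H 0.9775, A 0.8817, D 0.7826, B 0.2051, E 0.1592, G 0.0059.
Largest remainders: C, H, A, D receive the extra seats.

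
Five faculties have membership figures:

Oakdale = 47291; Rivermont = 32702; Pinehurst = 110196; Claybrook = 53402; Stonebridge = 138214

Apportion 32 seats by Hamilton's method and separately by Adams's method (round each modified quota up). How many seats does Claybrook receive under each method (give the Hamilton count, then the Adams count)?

Hamilton: Oakdale 4, Rivermont 3, Pinehurst 9, Claybrook 4, Stonebridge 12.
Adams: Oakdale 4, Rivermont 3, Pinehurst 9, Claybrook 5, Stonebridge 11.
Claybrook gets 4 under Hamilton and 5 under Adams.

4 and 5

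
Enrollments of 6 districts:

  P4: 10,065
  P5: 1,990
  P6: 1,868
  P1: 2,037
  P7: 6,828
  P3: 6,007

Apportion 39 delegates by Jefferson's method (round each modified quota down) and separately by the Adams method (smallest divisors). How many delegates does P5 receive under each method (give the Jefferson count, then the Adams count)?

2 and 3

Jefferson: P4 14, P5 2, P6 2, P1 3, P7 10, P3 8.
Adams: P4 13, P5 3, P6 3, P1 3, P7 9, P3 8.
P5 gets 2 under Jefferson and 3 under Adams.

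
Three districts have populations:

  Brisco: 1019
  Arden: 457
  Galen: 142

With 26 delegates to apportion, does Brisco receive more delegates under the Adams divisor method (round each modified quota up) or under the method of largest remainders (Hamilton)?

Hamilton

Adams: Brisco 16, Arden 7, Galen 3.
Hamilton: Brisco 17, Arden 7, Galen 2.
Brisco gets 16 under Adams and 17 under Hamilton.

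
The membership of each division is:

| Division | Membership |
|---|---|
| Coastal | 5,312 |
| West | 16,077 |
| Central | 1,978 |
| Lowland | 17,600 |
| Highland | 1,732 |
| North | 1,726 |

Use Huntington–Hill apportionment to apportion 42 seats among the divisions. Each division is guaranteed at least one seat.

With divisor 1088: modified quotas Coastal 4.882, West 14.777, Central 1.818, Lowland 16.176, Highland 1.592, North 1.586.
Geometric-mean thresholds: Coastal √(4·5)=4.472, West √(14·15)=14.491, Central √(1·2)=1.414, Lowland √(16·17)=16.492, Highland √(1·2)=1.414, North √(1·2)=1.414.
Each quota rounded against its threshold gives Coastal 5, West 15, Central 2, Lowland 16, Highland 2, North 2 (total 42).

Coastal 5; West 15; Central 2; Lowland 16; Highland 2; North 2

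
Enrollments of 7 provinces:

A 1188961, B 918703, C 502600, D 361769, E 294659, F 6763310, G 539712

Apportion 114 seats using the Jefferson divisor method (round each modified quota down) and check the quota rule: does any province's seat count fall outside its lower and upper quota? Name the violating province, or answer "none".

F

Standard quotas: A 12.824, B 9.909, C 5.421, D 3.902, E 3.178, F 72.946, G 5.821.
Jefferson allocation: A 13, B 10, C 5, D 4, E 3, F 74, G 5.
F has quota 72.946 (lower 72, upper 73) but receives 74 — outside the quota interval.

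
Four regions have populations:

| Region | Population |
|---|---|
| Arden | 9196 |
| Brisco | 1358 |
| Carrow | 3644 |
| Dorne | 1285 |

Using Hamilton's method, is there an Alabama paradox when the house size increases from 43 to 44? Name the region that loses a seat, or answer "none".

At 43 seats: Arden 25, Brisco 4, Carrow 10, Dorne 4.
At 44 seats: Arden 26, Brisco 4, Carrow 10, Dorne 4.
No region's allocation decreased.

none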